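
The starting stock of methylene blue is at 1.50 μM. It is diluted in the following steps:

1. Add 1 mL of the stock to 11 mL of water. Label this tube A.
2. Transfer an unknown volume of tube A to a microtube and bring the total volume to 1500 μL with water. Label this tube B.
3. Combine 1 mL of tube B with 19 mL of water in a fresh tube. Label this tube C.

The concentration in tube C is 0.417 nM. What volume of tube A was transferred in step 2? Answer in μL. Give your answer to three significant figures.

Step 1: 1 mL + 11 mL = 12 mL total → factor 12/1 = 12
Step 2: v brought to 1500 μL → factor = 1500 μL/v
Step 3: 1 mL + 19 mL = 20 mL total → factor 20/1 = 20
Product of known-step factors = 240
Overall factor = 1.50 μM / (0.417 nM) = 3597.1
Step-2 factor = 3597.1 / 240 = 14.988
v = 1500 μL / 14.988 = 100 μL

100 μL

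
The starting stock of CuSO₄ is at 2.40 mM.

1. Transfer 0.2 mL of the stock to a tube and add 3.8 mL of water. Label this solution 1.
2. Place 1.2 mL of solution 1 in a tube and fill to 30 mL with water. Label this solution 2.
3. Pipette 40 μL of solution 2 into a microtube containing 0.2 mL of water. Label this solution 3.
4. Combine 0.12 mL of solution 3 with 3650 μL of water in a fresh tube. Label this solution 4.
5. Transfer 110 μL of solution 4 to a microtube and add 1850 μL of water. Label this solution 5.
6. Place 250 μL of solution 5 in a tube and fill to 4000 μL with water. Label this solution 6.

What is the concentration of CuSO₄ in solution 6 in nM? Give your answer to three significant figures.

Step 1: 0.2 mL + 3.8 mL = 4 mL total → factor 4/0.2 = 20
Step 2: 1.2 mL brought to 30 mL → factor 30/1.2 = 25
Step 3: 40 μL + 0.2 mL = 240 μL total → factor 240/40 = 6
Step 4: 0.12 mL + 3650 μL = 3.77 mL total → factor 3.77/0.12 = 31.417
Step 5: 110 μL + 1850 μL = 1960 μL total → factor 1960/110 = 17.818
Step 6: 250 μL brought to 4000 μL → factor 4000/250 = 16
Overall dilution factor = 20 × 25 × 6 × 31.417 × 17.818 × 16 = 2.687 × 10^7
Final = 2.40 mM / 2.687 × 10^7 = 8.932 × 10^-8 mM = 0.0893 nM

0.0893 nM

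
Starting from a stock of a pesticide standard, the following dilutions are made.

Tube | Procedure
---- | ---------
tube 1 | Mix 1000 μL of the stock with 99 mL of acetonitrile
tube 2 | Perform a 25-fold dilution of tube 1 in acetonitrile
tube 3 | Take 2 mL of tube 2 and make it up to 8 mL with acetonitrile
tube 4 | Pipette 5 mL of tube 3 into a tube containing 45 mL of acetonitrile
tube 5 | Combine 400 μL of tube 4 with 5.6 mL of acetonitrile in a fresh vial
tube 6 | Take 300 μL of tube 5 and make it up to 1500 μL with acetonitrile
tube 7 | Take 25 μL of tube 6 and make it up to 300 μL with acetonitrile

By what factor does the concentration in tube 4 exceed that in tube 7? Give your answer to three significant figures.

900

Step 1: 1000 μL + 99 mL = 1 × 10^5 μL total → factor 1 × 10^5/1000 = 100
Step 2: 25-fold → factor 25
Step 3: 2 mL brought to 8 mL → factor 8/2 = 4
Step 4: 5 mL + 45 mL = 50 mL total → factor 50/5 = 10
Step 5: 400 μL + 5.6 mL = 6000 μL total → factor 6000/400 = 15
Step 6: 300 μL brought to 1500 μL → factor 1500/300 = 5
Step 7: 25 μL brought to 300 μL → factor 300/25 = 12
Dilution factor to tube 4 = 1 × 10^5; to tube 7 = 9 × 10^7
[tube 4]/[tube 7] = (factor to tube 7)/(factor to tube 4) = 9 × 10^7/1 × 10^5 = 900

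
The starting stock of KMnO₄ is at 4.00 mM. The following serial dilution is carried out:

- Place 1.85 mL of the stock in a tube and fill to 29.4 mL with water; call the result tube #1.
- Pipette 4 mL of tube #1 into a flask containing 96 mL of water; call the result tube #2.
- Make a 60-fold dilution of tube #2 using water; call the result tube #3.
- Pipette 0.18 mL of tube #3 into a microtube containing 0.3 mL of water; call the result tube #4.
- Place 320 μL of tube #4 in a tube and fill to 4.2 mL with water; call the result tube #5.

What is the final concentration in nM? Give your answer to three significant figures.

Step 1: 1.85 mL brought to 29.4 mL → factor 29.4/1.85 = 15.892
Step 2: 4 mL + 96 mL = 100 mL total → factor 100/4 = 25
Step 3: 60-fold → factor 60
Step 4: 0.18 mL + 0.3 mL = 0.48 mL total → factor 0.48/0.18 = 2.6667
Step 5: 320 μL brought to 4.2 mL → factor 4200/320 = 13.125
Overall dilution factor = 15.892 × 25 × 60 × 2.6667 × 13.125 = 8.3432 × 10^5
Final = 4.00 mM / 8.3432 × 10^5 = 4.794 × 10^-6 mM = 4.79 nM

4.79 nM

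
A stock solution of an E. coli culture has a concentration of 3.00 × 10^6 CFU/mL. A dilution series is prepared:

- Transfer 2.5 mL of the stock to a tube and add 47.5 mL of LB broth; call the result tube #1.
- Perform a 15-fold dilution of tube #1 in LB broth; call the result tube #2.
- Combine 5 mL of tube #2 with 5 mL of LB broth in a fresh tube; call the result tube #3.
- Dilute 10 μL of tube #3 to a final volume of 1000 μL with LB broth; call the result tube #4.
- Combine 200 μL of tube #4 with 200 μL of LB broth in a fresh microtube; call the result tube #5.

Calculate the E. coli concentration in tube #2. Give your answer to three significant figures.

Step 1: 2.5 mL + 47.5 mL = 50 mL total → factor 50/2.5 = 20
Step 2: 15-fold → factor 15
Dilution factor through tube #2 = 20 × 15 = 300
[tube #2] = 3.00 × 10^6 CFU/mL / 300 = 1.00 × 10^4 CFU/mL

1.00 × 10^4 CFU/mL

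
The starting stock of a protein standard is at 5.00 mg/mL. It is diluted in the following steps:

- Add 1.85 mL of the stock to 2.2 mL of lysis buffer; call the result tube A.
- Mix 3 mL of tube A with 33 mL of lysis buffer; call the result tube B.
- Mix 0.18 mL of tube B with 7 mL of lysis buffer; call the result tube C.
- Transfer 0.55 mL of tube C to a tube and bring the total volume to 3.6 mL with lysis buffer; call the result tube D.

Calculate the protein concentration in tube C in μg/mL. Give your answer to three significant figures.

Step 1: 1.85 mL + 2.2 mL = 4.05 mL total → factor 4.05/1.85 = 2.1892
Step 2: 3 mL + 33 mL = 36 mL total → factor 36/3 = 12
Step 3: 0.18 mL + 7 mL = 7.18 mL total → factor 7.18/0.18 = 39.889
Dilution factor through tube C = 2.1892 × 12 × 39.889 = 1047.9
[tube C] = 5.00 mg/mL / 1047.9 = 0.004771 mg/mL = 4.77 μg/mL

4.77 μg/mL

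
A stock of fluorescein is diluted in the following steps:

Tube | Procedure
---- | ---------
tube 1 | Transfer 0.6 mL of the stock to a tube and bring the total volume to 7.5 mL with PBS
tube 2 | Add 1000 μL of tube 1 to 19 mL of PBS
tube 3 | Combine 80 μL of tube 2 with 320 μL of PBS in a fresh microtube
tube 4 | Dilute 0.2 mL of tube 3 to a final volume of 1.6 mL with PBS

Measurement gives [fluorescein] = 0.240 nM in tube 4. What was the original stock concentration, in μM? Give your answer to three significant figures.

2.40 μM

Step 1: 0.6 mL brought to 7.5 mL → factor 7.5/0.6 = 12.5
Step 2: 1000 μL + 19 mL = 20000 μL total → factor 20000/1000 = 20
Step 3: 80 μL + 320 μL = 400 μL total → factor 400/80 = 5
Step 4: 0.2 mL brought to 1.6 mL → factor 1.6/0.2 = 8
Overall dilution factor = 12.5 × 20 × 5 × 8 = 10000
Stock = 0.240 nM × 10000 = 2400 nM = 2.40 μM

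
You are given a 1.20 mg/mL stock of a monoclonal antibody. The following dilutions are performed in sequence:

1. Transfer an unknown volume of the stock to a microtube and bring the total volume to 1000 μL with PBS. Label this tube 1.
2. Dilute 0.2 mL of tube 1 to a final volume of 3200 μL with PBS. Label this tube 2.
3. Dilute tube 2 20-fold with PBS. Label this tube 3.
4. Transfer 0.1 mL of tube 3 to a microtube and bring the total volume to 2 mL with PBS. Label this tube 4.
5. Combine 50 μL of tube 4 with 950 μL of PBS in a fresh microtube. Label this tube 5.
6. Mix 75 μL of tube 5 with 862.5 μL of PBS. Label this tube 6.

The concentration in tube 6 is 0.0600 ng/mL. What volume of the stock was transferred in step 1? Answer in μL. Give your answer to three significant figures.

Step 1: v brought to 1000 μL → factor = 1000 μL/v
Step 2: 0.2 mL brought to 3200 μL → factor 3.2/0.2 = 16
Step 3: 20-fold → factor 20
Step 4: 0.1 mL brought to 2 mL → factor 2/0.1 = 20
Step 5: 50 μL + 950 μL = 1000 μL total → factor 1000/50 = 20
Step 6: 75 μL + 862.5 μL = 937.5 μL total → factor 937.5/75 = 12.5
Product of known-step factors = 1.6 × 10^6
Overall factor = 1.20 mg/mL / (0.0600 ng/mL) = 2 × 10^7
Step-1 factor = 2 × 10^7 / 1.6 × 10^6 = 12.5
v = 1000 μL / 12.5 = 80.0 μL

80.0 μL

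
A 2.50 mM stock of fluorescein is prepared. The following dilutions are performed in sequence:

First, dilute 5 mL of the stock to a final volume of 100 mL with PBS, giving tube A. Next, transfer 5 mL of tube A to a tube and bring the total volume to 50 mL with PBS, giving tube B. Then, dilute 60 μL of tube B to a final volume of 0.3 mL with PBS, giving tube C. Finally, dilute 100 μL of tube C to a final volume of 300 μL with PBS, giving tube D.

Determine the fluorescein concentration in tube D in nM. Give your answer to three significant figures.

Step 1: 5 mL brought to 100 mL → factor 100/5 = 20
Step 2: 5 mL brought to 50 mL → factor 50/5 = 10
Step 3: 60 μL brought to 0.3 mL → factor 300/60 = 5
Step 4: 100 μL brought to 300 μL → factor 300/100 = 3
Overall dilution factor = 20 × 10 × 5 × 3 = 3000
Final = 2.50 mM / 3000 = 0.0008333 mM = 833 nM

833 nM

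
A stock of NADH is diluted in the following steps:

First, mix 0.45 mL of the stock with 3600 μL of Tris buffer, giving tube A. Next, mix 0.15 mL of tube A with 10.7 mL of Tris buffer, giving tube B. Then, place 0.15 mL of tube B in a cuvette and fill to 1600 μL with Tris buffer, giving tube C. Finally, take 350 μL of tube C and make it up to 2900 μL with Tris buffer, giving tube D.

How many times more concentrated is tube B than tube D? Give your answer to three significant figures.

Step 1: 0.45 mL + 3600 μL = 4.05 mL total → factor 4.05/0.45 = 9
Step 2: 0.15 mL + 10.7 mL = 10.85 mL total → factor 10.85/0.15 = 72.333
Step 3: 0.15 mL brought to 1600 μL → factor 1.6/0.15 = 10.667
Step 4: 350 μL brought to 2900 μL → factor 2900/350 = 8.2857
Dilution factor to tube B = 651; to tube D = 57536
[tube B]/[tube D] = (factor to tube D)/(factor to tube B) = 57536/651 = 88.4

88.4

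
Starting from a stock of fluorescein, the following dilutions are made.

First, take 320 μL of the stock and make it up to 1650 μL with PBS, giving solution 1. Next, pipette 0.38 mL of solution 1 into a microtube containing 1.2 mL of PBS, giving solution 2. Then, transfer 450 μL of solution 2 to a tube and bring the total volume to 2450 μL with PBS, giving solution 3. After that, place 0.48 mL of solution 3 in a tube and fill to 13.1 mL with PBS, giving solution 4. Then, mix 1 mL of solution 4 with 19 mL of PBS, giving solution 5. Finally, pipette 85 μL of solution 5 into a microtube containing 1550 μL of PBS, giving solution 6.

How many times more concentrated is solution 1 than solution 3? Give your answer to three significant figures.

22.6

Step 1: 320 μL brought to 1650 μL → factor 1650/320 = 5.1562
Step 2: 0.38 mL + 1.2 mL = 1.58 mL total → factor 1.58/0.38 = 4.1579
Step 3: 450 μL brought to 2450 μL → factor 2450/450 = 5.4444
Dilution factor to solution 1 = 5.1562; to solution 3 = 116.72
[solution 1]/[solution 3] = (factor to solution 3)/(factor to solution 1) = 116.72/5.1562 = 22.6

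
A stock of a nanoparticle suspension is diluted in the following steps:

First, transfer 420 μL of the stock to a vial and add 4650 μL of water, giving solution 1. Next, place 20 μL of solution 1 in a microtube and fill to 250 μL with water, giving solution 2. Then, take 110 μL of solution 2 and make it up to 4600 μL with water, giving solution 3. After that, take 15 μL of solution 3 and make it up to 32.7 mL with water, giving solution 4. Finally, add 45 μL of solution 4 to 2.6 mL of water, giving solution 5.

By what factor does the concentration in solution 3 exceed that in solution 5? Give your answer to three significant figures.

Step 1: 420 μL + 4650 μL = 5070 μL total → factor 5070/420 = 12.071
Step 2: 20 μL brought to 250 μL → factor 250/20 = 12.5
Step 3: 110 μL brought to 4600 μL → factor 4600/110 = 41.818
Step 4: 15 μL brought to 32.7 mL → factor 32700/15 = 2180
Step 5: 45 μL + 2.6 mL = 2645 μL total → factor 2645/45 = 58.778
Dilution factor to solution 3 = 6310.1; to solution 5 = 8.0854 × 10^8
[solution 3]/[solution 5] = (factor to solution 5)/(factor to solution 3) = 8.0854 × 10^8/6310.1 = 1.28 × 10^5

1.28 × 10^5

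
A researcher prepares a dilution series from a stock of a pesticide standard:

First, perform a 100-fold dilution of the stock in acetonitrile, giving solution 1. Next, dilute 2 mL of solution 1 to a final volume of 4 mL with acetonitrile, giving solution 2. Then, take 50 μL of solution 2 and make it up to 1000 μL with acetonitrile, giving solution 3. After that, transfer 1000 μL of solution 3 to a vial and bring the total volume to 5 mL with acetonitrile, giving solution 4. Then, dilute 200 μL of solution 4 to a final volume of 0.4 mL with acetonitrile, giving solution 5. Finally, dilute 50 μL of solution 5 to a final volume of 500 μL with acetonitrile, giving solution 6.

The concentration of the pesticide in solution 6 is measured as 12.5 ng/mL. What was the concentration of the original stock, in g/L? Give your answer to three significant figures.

Step 1: 100-fold → factor 100
Step 2: 2 mL brought to 4 mL → factor 4/2 = 2
Step 3: 50 μL brought to 1000 μL → factor 1000/50 = 20
Step 4: 1000 μL brought to 5 mL → factor 5000/1000 = 5
Step 5: 200 μL brought to 0.4 mL → factor 400/200 = 2
Step 6: 50 μL brought to 500 μL → factor 500/50 = 10
Overall dilution factor = 100 × 2 × 20 × 5 × 2 × 10 = 4 × 10^5
Stock = 12.5 ng/mL × 4 × 10^5 = 5.000 × 10^6 ng/mL = 5.00 g/L

5.00 g/L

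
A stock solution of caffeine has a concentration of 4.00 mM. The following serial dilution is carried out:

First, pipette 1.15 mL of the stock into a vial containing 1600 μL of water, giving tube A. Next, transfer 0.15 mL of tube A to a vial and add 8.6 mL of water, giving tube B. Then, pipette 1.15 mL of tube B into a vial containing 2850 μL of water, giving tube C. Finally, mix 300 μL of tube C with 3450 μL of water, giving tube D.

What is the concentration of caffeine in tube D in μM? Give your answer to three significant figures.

Step 1: 1.15 mL + 1600 μL = 2.75 mL total → factor 2.75/1.15 = 2.3913
Step 2: 0.15 mL + 8.6 mL = 8.75 mL total → factor 8.75/0.15 = 58.333
Step 3: 1.15 mL + 2850 μL = 4 mL total → factor 4/1.15 = 3.4783
Step 4: 300 μL + 3450 μL = 3750 μL total → factor 3750/300 = 12.5
Overall dilution factor = 2.3913 × 58.333 × 3.4783 × 12.5 = 6064.9
Final = 4.00 mM / 6064.9 = 0.0006595 mM = 0.660 μM

0.660 μM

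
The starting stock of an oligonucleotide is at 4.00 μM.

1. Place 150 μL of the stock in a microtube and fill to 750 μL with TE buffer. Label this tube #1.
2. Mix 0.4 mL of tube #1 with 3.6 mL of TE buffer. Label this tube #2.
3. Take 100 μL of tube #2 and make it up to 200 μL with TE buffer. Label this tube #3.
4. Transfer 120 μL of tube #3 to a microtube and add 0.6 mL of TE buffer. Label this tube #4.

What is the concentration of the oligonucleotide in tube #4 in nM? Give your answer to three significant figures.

6.67 nM

Step 1: 150 μL brought to 750 μL → factor 750/150 = 5
Step 2: 0.4 mL + 3.6 mL = 4 mL total → factor 4/0.4 = 10
Step 3: 100 μL brought to 200 μL → factor 200/100 = 2
Step 4: 120 μL + 0.6 mL = 720 μL total → factor 720/120 = 6
Overall dilution factor = 5 × 10 × 2 × 6 = 600
Final = 4.00 μM / 600 = 0.006667 μM = 6.67 nM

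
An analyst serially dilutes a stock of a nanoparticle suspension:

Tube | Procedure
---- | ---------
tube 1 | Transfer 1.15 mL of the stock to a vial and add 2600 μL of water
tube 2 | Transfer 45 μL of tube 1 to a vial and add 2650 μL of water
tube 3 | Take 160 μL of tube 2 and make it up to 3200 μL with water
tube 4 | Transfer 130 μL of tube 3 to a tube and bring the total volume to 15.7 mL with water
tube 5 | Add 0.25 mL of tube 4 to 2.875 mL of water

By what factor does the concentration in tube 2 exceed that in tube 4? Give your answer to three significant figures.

Step 1: 1.15 mL + 2600 μL = 3.75 mL total → factor 3.75/1.15 = 3.2609
Step 2: 45 μL + 2650 μL = 2695 μL total → factor 2695/45 = 59.889
Step 3: 160 μL brought to 3200 μL → factor 3200/160 = 20
Step 4: 130 μL brought to 15.7 mL → factor 15700/130 = 120.77
Dilution factor to tube 2 = 195.29; to tube 4 = 4.717 × 10^5
[tube 2]/[tube 4] = (factor to tube 4)/(factor to tube 2) = 4.717 × 10^5/195.29 = 2.42 × 10^3

2.42 × 10^3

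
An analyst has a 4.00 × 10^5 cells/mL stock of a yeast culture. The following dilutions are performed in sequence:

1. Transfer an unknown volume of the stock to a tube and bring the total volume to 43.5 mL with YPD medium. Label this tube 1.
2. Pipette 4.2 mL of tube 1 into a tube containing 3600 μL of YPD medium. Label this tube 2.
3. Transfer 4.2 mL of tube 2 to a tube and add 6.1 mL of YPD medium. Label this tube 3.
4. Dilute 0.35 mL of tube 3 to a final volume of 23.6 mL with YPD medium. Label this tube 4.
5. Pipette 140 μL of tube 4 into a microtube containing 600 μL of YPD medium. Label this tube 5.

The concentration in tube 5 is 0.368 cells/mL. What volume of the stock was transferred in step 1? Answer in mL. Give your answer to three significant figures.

Step 1: v brought to 43.5 mL → factor = 43.5 mL/v
Step 2: 4.2 mL + 3600 μL = 7.8 mL total → factor 7.8/4.2 = 1.8571
Step 3: 4.2 mL + 6.1 mL = 10.3 mL total → factor 10.3/4.2 = 2.4524
Step 4: 0.35 mL brought to 23.6 mL → factor 23.6/0.35 = 67.429
Step 5: 140 μL + 600 μL = 740 μL total → factor 740/140 = 5.2857
Product of known-step factors = 1623.2
Overall factor = 4.00 × 10^5 cells/mL / (0.368 cells/mL) = 1.087 × 10^6
Step-1 factor = 1.087 × 10^6 / 1623.2 = 669.62
v = 43.5 mL / 669.62 = 0.0650 mL

0.0650 mL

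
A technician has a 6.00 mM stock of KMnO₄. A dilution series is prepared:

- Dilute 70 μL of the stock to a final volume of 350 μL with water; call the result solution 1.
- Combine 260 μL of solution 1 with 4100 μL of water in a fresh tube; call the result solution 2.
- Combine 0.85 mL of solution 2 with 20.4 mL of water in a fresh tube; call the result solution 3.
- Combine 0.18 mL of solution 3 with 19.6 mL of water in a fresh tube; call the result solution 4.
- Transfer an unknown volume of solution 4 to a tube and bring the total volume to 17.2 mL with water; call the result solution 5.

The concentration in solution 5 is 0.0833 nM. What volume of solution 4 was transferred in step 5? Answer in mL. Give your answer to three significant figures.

Step 1: 70 μL brought to 350 μL → factor 350/70 = 5
Step 2: 260 μL + 4100 μL = 4360 μL total → factor 4360/260 = 16.769
Step 3: 0.85 mL + 20.4 mL = 21.25 mL total → factor 21.25/0.85 = 25
Step 4: 0.18 mL + 19.6 mL = 19.78 mL total → factor 19.78/0.18 = 109.89
Step 5: v brought to 17.2 mL → factor = 17.2 mL/v
Product of known-step factors = 2.3034 × 10^5
Overall factor = 6.00 mM / (0.0833 nM) = 7.2029 × 10^7
Step-5 factor = 7.2029 × 10^7 / 2.3034 × 10^5 = 312.7
v = 17.2 mL / 312.7 = 0.0550 mL

0.0550 mL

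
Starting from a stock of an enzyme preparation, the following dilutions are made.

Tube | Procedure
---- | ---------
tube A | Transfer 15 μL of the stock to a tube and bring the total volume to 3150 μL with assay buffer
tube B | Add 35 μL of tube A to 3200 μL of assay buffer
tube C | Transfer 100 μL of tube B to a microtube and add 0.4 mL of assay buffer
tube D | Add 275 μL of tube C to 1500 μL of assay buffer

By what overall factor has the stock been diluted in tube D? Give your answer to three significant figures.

6.26 × 10^5

Step 1: 15 μL brought to 3150 μL → factor 3150/15 = 210
Step 2: 35 μL + 3200 μL = 3235 μL total → factor 3235/35 = 92.429
Step 3: 100 μL + 0.4 mL = 500 μL total → factor 500/100 = 5
Step 4: 275 μL + 1500 μL = 1775 μL total → factor 1775/275 = 6.4545
Overall dilution factor = 210 × 92.429 × 5 × 6.4545 = 6.2641 × 10^5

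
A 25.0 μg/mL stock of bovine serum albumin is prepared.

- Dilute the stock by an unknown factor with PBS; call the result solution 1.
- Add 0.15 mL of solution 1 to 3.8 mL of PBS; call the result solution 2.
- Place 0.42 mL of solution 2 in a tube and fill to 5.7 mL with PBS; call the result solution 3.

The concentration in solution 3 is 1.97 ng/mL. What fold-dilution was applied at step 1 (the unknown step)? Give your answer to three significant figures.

Step 1: unknown factor x
Step 2: 0.15 mL + 3.8 mL = 3.95 mL total → factor 3.95/0.15 = 26.333
Step 3: 0.42 mL brought to 5.7 mL → factor 5.7/0.42 = 13.571
Product of known-step factors = 357.38
Overall factor = 25.0 μg/mL / (1.97 ng/mL) = 12690
x = 12690 / 357.38 = 35.5

35.5-fold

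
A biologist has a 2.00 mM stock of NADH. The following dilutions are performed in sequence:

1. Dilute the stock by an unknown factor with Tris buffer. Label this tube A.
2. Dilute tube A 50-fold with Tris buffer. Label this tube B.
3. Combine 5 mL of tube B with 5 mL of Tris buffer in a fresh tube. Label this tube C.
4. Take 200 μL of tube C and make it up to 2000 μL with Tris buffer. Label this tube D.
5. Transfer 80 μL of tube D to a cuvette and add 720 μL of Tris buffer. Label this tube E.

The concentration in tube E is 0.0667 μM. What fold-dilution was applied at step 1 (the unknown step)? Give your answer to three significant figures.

Step 1: unknown factor x
Step 2: 50-fold → factor 50
Step 3: 5 mL + 5 mL = 10 mL total → factor 10/5 = 2
Step 4: 200 μL brought to 2000 μL → factor 2000/200 = 10
Step 5: 80 μL + 720 μL = 800 μL total → factor 800/80 = 10
Product of known-step factors = 10000
Overall factor = 2.00 mM / (0.0667 μM) = 29985
x = 29985 / 10000 = 3.00

3.00-fold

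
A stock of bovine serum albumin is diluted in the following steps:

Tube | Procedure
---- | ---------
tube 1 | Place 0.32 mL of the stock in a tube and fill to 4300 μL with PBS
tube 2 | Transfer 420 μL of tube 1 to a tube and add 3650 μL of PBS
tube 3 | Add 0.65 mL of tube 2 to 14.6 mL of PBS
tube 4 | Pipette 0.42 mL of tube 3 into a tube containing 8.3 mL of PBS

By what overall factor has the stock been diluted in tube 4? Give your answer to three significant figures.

6.34 × 10^4

Step 1: 0.32 mL brought to 4300 μL → factor 4.3/0.32 = 13.438
Step 2: 420 μL + 3650 μL = 4070 μL total → factor 4070/420 = 9.6905
Step 3: 0.65 mL + 14.6 mL = 15.25 mL total → factor 15.25/0.65 = 23.462
Step 4: 0.42 mL + 8.3 mL = 8.72 mL total → factor 8.72/0.42 = 20.762
Overall dilution factor = 13.438 × 9.6905 × 23.462 × 20.762 = 63429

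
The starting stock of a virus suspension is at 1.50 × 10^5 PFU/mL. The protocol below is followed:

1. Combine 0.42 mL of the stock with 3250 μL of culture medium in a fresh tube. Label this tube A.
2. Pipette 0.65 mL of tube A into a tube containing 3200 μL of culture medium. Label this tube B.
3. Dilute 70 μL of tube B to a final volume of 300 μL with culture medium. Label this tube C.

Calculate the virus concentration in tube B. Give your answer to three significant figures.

Step 1: 0.42 mL + 3250 μL = 3.67 mL total → factor 3.67/0.42 = 8.7381
Step 2: 0.65 mL + 3200 μL = 3.85 mL total → factor 3.85/0.65 = 5.9231
Dilution factor through tube B = 8.7381 × 5.9231 = 51.756
[tube B] = 1.50 × 10^5 PFU/mL / 51.756 = 2.90 × 10^3 PFU/mL

2.90 × 10^3 PFU/mL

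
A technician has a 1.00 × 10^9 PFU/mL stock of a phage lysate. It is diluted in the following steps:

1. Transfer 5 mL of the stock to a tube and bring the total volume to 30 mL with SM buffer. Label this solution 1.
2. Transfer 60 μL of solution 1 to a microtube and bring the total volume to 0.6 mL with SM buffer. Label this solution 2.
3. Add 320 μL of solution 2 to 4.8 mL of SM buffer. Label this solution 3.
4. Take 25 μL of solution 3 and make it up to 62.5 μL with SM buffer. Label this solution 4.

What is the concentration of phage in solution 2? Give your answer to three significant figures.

1.67 × 10^7 PFU/mL

Step 1: 5 mL brought to 30 mL → factor 30/5 = 6
Step 2: 60 μL brought to 0.6 mL → factor 600/60 = 10
Dilution factor through solution 2 = 6 × 10 = 60
[solution 2] = 1.00 × 10^9 PFU/mL / 60 = 1.67 × 10^7 PFU/mL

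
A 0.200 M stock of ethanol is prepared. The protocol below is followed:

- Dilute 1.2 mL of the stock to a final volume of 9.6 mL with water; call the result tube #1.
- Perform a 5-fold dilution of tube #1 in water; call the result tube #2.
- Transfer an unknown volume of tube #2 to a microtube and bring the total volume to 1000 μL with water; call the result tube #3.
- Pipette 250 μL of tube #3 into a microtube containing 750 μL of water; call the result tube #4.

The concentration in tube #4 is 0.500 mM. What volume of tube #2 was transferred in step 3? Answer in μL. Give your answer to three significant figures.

400 μL

Step 1: 1.2 mL brought to 9.6 mL → factor 9.6/1.2 = 8
Step 2: 5-fold → factor 5
Step 3: v brought to 1000 μL → factor = 1000 μL/v
Step 4: 250 μL + 750 μL = 1000 μL total → factor 1000/250 = 4
Product of known-step factors = 160
Overall factor = 0.200 M / (0.500 mM) = 400
Step-3 factor = 400 / 160 = 2.5
v = 1000 μL / 2.5 = 400 μL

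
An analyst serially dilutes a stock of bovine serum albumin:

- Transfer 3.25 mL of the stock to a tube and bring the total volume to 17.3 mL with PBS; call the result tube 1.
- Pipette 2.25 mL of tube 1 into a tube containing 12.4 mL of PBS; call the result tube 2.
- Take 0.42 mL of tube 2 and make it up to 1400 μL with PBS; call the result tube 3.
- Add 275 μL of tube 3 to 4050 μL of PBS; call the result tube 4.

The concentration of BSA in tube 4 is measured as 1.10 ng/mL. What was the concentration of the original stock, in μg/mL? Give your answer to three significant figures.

Step 1: 3.25 mL brought to 17.3 mL → factor 17.3/3.25 = 5.3231
Step 2: 2.25 mL + 12.4 mL = 14.65 mL total → factor 14.65/2.25 = 6.5111
Step 3: 0.42 mL brought to 1400 μL → factor 1.4/0.42 = 3.3333
Step 4: 275 μL + 4050 μL = 4325 μL total → factor 4325/275 = 15.727
Overall dilution factor = 5.3231 × 6.5111 × 3.3333 × 15.727 = 1817
Stock = 1.10 ng/mL × 1817 = 1999 ng/mL = 2.00 μg/mL

2.00 μg/mL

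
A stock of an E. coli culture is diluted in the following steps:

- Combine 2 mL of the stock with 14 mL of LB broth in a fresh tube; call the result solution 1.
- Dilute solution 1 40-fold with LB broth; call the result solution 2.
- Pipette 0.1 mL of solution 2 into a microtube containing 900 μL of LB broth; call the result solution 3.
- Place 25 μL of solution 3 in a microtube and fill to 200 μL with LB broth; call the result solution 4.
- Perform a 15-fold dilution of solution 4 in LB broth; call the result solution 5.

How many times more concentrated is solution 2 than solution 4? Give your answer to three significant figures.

80.0

Step 1: 2 mL + 14 mL = 16 mL total → factor 16/2 = 8
Step 2: 40-fold → factor 40
Step 3: 0.1 mL + 900 μL = 1 mL total → factor 1/0.1 = 10
Step 4: 25 μL brought to 200 μL → factor 200/25 = 8
Dilution factor to solution 2 = 320; to solution 4 = 25600
[solution 2]/[solution 4] = (factor to solution 4)/(factor to solution 2) = 25600/320 = 80.0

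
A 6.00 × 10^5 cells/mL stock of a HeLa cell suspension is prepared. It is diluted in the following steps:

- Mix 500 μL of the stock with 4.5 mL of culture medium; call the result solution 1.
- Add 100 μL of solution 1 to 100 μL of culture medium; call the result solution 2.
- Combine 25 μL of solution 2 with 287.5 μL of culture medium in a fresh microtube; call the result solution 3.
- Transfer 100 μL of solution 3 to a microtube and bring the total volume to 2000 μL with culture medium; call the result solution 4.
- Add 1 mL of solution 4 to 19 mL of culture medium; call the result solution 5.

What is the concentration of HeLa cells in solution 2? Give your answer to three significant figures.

3.00 × 10^4 cells/mL

Step 1: 500 μL + 4.5 mL = 5000 μL total → factor 5000/500 = 10
Step 2: 100 μL + 100 μL = 200 μL total → factor 200/100 = 2
Dilution factor through solution 2 = 10 × 2 = 20
[solution 2] = 6.00 × 10^5 cells/mL / 20 = 3.00 × 10^4 cells/mL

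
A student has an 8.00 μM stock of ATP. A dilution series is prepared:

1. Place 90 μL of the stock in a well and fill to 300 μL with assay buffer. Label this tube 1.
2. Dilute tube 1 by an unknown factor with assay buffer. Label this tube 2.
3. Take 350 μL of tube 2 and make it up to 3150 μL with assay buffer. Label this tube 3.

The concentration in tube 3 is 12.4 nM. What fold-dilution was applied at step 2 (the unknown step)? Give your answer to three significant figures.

21.5-fold

Step 1: 90 μL brought to 300 μL → factor 300/90 = 3.3333
Step 2: unknown factor x
Step 3: 350 μL brought to 3150 μL → factor 3150/350 = 9
Product of known-step factors = 30
Overall factor = 8.00 μM / (12.4 nM) = 645.16
x = 645.16 / 30 = 21.5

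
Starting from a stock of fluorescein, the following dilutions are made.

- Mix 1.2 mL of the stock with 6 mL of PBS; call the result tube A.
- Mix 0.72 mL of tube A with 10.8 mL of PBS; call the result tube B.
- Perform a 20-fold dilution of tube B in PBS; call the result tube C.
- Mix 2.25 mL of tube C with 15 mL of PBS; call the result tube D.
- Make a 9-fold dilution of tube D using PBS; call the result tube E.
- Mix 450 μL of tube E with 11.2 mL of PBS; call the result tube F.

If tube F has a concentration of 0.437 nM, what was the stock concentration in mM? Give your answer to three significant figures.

Step 1: 1.2 mL + 6 mL = 7.2 mL total → factor 7.2/1.2 = 6
Step 2: 0.72 mL + 10.8 mL = 11.52 mL total → factor 11.52/0.72 = 16
Step 3: 20-fold → factor 20
Step 4: 2.25 mL + 15 mL = 17.25 mL total → factor 17.25/2.25 = 7.6667
Step 5: 9-fold → factor 9
Step 6: 450 μL + 11.2 mL = 11650 μL total → factor 11650/450 = 25.889
Overall dilution factor = 6 × 16 × 20 × 7.6667 × 9 × 25.889 = 3.4298 × 10^6
Stock = 0.437 nM × 3.4298 × 10^6 = 1.499 × 10^6 nM = 1.50 mM

1.50 mM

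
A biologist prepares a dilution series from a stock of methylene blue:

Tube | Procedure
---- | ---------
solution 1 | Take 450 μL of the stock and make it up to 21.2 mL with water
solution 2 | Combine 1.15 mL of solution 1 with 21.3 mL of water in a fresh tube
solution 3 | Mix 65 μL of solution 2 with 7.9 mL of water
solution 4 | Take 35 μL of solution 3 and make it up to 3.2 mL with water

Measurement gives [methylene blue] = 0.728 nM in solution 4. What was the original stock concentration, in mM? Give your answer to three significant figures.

7.50 mM

Step 1: 450 μL brought to 21.2 mL → factor 21200/450 = 47.111
Step 2: 1.15 mL + 21.3 mL = 22.45 mL total → factor 22.45/1.15 = 19.522
Step 3: 65 μL + 7.9 mL = 7965 μL total → factor 7965/65 = 122.54
Step 4: 35 μL brought to 3.2 mL → factor 3200/35 = 91.429
Overall dilution factor = 47.111 × 19.522 × 122.54 × 91.429 = 1.0304 × 10^7
Stock = 0.728 nM × 1.0304 × 10^7 = 7.501 × 10^6 nM = 7.50 mM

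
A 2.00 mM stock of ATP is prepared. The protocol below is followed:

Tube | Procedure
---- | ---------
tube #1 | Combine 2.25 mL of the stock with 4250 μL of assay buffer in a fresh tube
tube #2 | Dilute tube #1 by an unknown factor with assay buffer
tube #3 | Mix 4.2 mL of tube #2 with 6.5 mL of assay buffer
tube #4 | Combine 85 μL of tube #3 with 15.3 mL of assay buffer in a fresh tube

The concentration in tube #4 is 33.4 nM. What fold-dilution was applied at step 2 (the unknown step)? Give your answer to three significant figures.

Step 1: 2.25 mL + 4250 μL = 6.5 mL total → factor 6.5/2.25 = 2.8889
Step 2: unknown factor x
Step 3: 4.2 mL + 6.5 mL = 10.7 mL total → factor 10.7/4.2 = 2.5476
Step 4: 85 μL + 15.3 mL = 15385 μL total → factor 15385/85 = 181
Product of known-step factors = 1332.1
Overall factor = 2.00 mM / (33.4 nM) = 59880
x = 59880 / 1332.1 = 45.0

45.0-fold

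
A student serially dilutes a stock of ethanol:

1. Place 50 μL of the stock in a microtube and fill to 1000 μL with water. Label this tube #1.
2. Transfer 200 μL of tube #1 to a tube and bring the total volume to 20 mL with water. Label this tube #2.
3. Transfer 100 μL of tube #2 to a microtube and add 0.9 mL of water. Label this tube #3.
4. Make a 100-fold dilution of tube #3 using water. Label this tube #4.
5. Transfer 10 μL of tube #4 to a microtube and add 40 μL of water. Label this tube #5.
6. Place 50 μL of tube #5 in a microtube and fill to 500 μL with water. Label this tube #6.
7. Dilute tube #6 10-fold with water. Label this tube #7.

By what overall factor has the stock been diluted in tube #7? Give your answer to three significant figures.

Step 1: 50 μL brought to 1000 μL → factor 1000/50 = 20
Step 2: 200 μL brought to 20 mL → factor 20000/200 = 100
Step 3: 100 μL + 0.9 mL = 1000 μL total → factor 1000/100 = 10
Step 4: 100-fold → factor 100
Step 5: 10 μL + 40 μL = 50 μL total → factor 50/10 = 5
Step 6: 50 μL brought to 500 μL → factor 500/50 = 10
Step 7: 10-fold → factor 10
Overall dilution factor = 20 × 100 × 10 × 100 × 5 × 10 × 10 = 1 × 10^9

1.00 × 10^9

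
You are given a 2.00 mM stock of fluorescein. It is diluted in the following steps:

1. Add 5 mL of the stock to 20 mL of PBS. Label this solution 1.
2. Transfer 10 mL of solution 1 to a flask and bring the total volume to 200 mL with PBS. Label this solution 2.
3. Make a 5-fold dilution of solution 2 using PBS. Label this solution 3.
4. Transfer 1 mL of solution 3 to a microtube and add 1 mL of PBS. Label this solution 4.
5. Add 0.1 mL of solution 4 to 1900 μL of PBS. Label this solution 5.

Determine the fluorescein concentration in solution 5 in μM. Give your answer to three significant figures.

Step 1: 5 mL + 20 mL = 25 mL total → factor 25/5 = 5
Step 2: 10 mL brought to 200 mL → factor 200/10 = 20
Step 3: 5-fold → factor 5
Step 4: 1 mL + 1 mL = 2 mL total → factor 2/1 = 2
Step 5: 0.1 mL + 1900 μL = 2 mL total → factor 2/0.1 = 20
Overall dilution factor = 5 × 20 × 5 × 2 × 20 = 20000
Final = 2.00 mM / 20000 = 0.0001000 mM = 0.100 μM

0.100 μM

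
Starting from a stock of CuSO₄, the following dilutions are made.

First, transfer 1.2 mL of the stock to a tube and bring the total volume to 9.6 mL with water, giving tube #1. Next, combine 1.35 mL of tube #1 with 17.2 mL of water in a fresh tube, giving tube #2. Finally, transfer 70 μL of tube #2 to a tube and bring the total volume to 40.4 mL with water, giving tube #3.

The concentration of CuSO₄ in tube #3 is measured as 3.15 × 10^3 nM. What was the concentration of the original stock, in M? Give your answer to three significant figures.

Step 1: 1.2 mL brought to 9.6 mL → factor 9.6/1.2 = 8
Step 2: 1.35 mL + 17.2 mL = 18.55 mL total → factor 18.55/1.35 = 13.741
Step 3: 70 μL brought to 40.4 mL → factor 40400/70 = 577.14
Overall dilution factor = 8 × 13.741 × 577.14 = 63443
Stock = 3.15 × 10^3 nM × 63443 = 1.998 × 10^8 nM = 0.200 M

0.200 M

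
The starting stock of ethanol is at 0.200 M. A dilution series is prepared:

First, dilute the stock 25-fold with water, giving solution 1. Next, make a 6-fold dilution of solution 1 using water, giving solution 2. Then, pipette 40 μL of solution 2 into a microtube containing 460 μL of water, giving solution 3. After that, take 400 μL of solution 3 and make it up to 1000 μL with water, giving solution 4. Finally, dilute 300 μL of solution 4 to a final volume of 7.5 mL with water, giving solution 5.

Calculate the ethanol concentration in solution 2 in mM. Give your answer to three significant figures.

Step 1: 25-fold → factor 25
Step 2: 6-fold → factor 6
Dilution factor through solution 2 = 25 × 6 = 150
[solution 2] = 0.200 M / 150 = 0.001333 M = 1.33 mM

1.33 mM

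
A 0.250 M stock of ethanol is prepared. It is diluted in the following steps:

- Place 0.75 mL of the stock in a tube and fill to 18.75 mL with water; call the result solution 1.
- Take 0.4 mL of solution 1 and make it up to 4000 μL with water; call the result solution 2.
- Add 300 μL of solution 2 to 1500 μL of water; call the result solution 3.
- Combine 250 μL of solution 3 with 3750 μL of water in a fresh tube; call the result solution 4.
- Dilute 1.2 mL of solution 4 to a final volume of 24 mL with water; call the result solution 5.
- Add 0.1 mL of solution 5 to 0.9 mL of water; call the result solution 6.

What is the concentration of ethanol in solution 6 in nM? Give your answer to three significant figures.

52.1 nM

Step 1: 0.75 mL brought to 18.75 mL → factor 18.75/0.75 = 25
Step 2: 0.4 mL brought to 4000 μL → factor 4/0.4 = 10
Step 3: 300 μL + 1500 μL = 1800 μL total → factor 1800/300 = 6
Step 4: 250 μL + 3750 μL = 4000 μL total → factor 4000/250 = 16
Step 5: 1.2 mL brought to 24 mL → factor 24/1.2 = 20
Step 6: 0.1 mL + 0.9 mL = 1 mL total → factor 1/0.1 = 10
Overall dilution factor = 25 × 10 × 6 × 16 × 20 × 10 = 4.8 × 10^6
Final = 0.250 M / 4.8 × 10^6 = 5.208 × 10^-8 M = 52.1 nM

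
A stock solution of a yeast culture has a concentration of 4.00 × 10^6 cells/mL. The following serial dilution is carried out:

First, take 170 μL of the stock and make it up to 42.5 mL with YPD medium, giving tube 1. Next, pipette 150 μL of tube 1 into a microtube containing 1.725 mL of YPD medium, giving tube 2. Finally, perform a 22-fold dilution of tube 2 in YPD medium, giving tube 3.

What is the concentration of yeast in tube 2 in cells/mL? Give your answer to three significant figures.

1.28 × 10^3 cells/mL

Step 1: 170 μL brought to 42.5 mL → factor 42500/170 = 250
Step 2: 150 μL + 1.725 mL = 1875 μL total → factor 1875/150 = 12.5
Dilution factor through tube 2 = 250 × 12.5 = 3125
[tube 2] = 4.00 × 10^6 cells/mL / 3125 = 1.28 × 10^3 cells/mL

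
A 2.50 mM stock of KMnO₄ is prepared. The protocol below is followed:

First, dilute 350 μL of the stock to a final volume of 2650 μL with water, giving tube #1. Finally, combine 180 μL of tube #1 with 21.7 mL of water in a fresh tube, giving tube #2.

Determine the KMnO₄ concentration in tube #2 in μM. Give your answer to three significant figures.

Step 1: 350 μL brought to 2650 μL → factor 2650/350 = 7.5714
Step 2: 180 μL + 21.7 mL = 21880 μL total → factor 21880/180 = 121.56
Overall dilution factor = 7.5714 × 121.56 = 920.35
Final = 2.50 mM / 920.35 = 0.002716 mM = 2.72 μM

2.72 μM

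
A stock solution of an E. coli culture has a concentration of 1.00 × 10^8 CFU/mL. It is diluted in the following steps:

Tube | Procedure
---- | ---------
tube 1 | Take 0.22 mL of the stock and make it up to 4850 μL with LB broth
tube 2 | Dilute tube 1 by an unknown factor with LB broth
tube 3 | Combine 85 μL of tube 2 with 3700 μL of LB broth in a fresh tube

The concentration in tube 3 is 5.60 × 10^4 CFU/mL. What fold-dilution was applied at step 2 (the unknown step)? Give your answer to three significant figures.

1.82-fold

Step 1: 0.22 mL brought to 4850 μL → factor 4.85/0.22 = 22.045
Step 2: unknown factor x
Step 3: 85 μL + 3700 μL = 3785 μL total → factor 3785/85 = 44.529
Product of known-step factors = 981.67
Overall factor = 1.00 × 10^8 CFU/mL / (5.60 × 10^4 CFU/mL) = 1785.7
x = 1785.7 / 981.67 = 1.82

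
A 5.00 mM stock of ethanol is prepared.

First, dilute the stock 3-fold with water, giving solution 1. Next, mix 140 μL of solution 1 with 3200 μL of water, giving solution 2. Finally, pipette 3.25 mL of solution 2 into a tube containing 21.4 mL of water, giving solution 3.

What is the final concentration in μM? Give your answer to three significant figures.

9.21 μM

Step 1: 3-fold → factor 3
Step 2: 140 μL + 3200 μL = 3340 μL total → factor 3340/140 = 23.857
Step 3: 3.25 mL + 21.4 mL = 24.65 mL total → factor 24.65/3.25 = 7.5846
Overall dilution factor = 3 × 23.857 × 7.5846 = 542.84
Final = 5.00 mM / 542.84 = 0.009211 mM = 9.21 μM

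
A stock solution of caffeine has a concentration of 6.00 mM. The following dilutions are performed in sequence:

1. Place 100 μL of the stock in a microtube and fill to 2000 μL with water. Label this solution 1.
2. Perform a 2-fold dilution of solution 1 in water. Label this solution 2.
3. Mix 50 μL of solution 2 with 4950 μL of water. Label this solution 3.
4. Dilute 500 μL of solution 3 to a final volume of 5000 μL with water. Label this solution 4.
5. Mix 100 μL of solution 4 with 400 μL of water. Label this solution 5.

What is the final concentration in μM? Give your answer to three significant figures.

0.0300 μM

Step 1: 100 μL brought to 2000 μL → factor 2000/100 = 20
Step 2: 2-fold → factor 2
Step 3: 50 μL + 4950 μL = 5000 μL total → factor 5000/50 = 100
Step 4: 500 μL brought to 5000 μL → factor 5000/500 = 10
Step 5: 100 μL + 400 μL = 500 μL total → factor 500/100 = 5
Overall dilution factor = 20 × 2 × 100 × 10 × 5 = 2 × 10^5
Final = 6.00 mM / 2 × 10^5 = 3.000 × 10^-5 mM = 0.0300 μM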